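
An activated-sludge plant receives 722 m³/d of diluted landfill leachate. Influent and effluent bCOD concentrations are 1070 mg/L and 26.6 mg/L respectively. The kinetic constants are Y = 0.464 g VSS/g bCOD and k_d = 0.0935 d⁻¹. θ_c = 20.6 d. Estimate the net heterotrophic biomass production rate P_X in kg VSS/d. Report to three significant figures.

The observed yield is Y_obs = Y/(1 + k_d·θ_c) = 0.464 / (1 + 0.0935 × 20.6) = 0.464 / 2.926 = 0.1586 g VSS per g bCOD removed.
ΔS = 1070 − 26.6 = 1043 mg/L, so the substrate removal rate is 722 × 1043/1000 = 753.3 kg bCOD/d.
Net biomass production P_X = Y_obs × Q·(S₀ − S) = 0.1586 × 753.3 = 119.5 kg VSS/d.

P_X ≈ 119 kg VSS/d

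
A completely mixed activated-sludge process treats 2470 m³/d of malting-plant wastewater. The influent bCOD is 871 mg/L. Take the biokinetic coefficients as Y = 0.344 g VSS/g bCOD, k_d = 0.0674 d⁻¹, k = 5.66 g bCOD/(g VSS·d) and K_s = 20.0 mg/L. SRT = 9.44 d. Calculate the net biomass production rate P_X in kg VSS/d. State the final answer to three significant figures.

P_X ≈ 451 kg VSS/d

From the Monod/SRT balance for a CMAS, S = K_s·(1+k_d θ_c)/[θ_c·(Y k − k_d) − 1] = 20.0 × (1 + 0.0674 × 9.44) / [9.44 × (0.344 × 5.66 − 0.0674) − 1] = 32.73 / 16.74 = 1.954 mg/L.
Observed yield with endogenous decay: Y_obs = Y / (1 + k_d·θ_c) = 0.344 / (1 + 0.0674 × 9.44) = 0.344 / 1.636 = 0.2102 g VSS/g bCOD.
Q·(S₀ − S) = 2470 × (871 − 1.95) × 10⁻³ = 2147 kg/d removed.
So the net sludge growth is P_X = 0.2102 × 2147 = 451.3 kg VSS/d.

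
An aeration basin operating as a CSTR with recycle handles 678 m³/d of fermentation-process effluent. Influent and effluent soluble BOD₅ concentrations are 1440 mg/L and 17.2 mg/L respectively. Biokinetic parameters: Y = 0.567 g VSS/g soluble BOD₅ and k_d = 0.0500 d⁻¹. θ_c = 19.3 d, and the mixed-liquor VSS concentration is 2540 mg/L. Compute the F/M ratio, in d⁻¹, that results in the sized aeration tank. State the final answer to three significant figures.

Steady-state biomass mass balance: V·X·(1 + k_d·θ_c) = Y·Q·(S₀ − S)·θ_c, so V = 0.567 × 678 × (1440 − 17.2) × 19.3 / [2540 × (1 + 0.0500 × 19.3)] = 1.06×10^7 / 4991 = 2115 m³.
F/M = Q·S₀ / (V·X) = 678 × 1440 / (2115 × 2540) = 0.1817 g soluble BOD₅·(g VSS·d)⁻¹.

F/M ≈ 0.182 d⁻¹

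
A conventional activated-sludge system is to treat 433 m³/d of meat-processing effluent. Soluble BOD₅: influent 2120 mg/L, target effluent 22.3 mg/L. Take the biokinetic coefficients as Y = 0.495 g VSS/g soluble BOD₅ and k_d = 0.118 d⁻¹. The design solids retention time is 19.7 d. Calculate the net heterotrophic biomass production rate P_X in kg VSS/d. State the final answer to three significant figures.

P_X ≈ 135 kg VSS/d

Observed yield with endogenous decay: Y_obs = Y / (1 + k_d·θ_c) = 0.495 / (1 + 0.118 × 19.7) = 0.495 / 3.325 = 0.1489 g VSS/g soluble BOD₅.
Mass of soluble BOD₅ removed per day: Q(S₀ − S) = 433 × 2098 g/m³ = 908.3 kg/d.
Net biomass production P_X = Y_obs × Q·(S₀ − S) = 0.1489 × 908.3 = 135.2 kg VSS/d.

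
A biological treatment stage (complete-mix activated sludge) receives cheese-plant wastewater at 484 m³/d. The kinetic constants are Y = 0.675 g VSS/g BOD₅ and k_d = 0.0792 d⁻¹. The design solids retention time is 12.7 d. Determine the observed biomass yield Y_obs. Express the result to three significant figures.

Correct the yield for decay: Y_obs = Y/(1 + k_d θ_c) = 0.675 / (1 + 0.0792 × 12.7) = 0.675 / 2.006 = 0.3365.

Y_obs ≈ 0.337 g VSS/g BOD₅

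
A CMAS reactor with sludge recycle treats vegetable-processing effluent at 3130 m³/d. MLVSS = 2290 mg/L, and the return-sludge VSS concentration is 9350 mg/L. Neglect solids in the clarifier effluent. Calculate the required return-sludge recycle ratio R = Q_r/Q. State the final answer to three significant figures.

Solids balance on the clarifier gives (1+R)X = R·X_r, so R = X/(X_r − X) = 2290 / (9350 − 2290) = 0.3244.

R ≈ 0.324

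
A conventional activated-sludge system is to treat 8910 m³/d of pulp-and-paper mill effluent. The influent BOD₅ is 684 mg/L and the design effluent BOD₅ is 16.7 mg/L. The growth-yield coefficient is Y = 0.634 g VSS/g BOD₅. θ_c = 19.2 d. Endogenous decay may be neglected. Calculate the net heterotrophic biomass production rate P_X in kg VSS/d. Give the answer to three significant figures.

P_X ≈ 3770 kg VSS/d

No decay correction is needed, so Y_obs = Y = 0.634.
ΔS = 684 − 16.7 = 667.3 mg/L, so the substrate removal rate is 8910 × 667.3/1000 = 5946 kg BOD₅/d.
P_X = Y_obs · Q(S₀ − S) = 0.6340 × 5946 = 3770 kg VSS/d.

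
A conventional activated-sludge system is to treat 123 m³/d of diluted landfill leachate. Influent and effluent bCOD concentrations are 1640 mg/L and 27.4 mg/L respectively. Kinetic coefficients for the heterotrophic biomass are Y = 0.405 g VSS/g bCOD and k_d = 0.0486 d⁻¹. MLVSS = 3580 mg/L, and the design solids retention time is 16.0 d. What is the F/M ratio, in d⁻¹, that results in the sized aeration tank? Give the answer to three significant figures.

F/M ≈ 0.279 d⁻¹

Steady-state biomass mass balance: V·X·(1 + k_d·θ_c) = Y·Q·(S₀ − S)·θ_c, so V = 0.405 × 123 × (1640 − 27.4) × 16.0 / [3580 × (1 + 0.0486 × 16.0)] = 1.29×10^6 / 6364 = 202.0 m³.
Food-to-microorganism ratio F/M = Q S₀ / (V X) = 123 × 1640 / (202.0 × 3580) = 0.2790 d⁻¹.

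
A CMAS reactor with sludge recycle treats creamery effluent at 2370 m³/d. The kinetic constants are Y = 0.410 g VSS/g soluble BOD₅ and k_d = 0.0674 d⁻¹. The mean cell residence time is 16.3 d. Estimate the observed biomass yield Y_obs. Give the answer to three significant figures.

Observed yield with endogenous decay: Y_obs = Y / (1 + k_d·θ_c) = 0.410 / (1 + 0.0674 × 16.3) = 0.410 / 2.099 = 0.1954 g VSS/g soluble BOD₅.

Y_obs ≈ 0.195 g VSS/g soluble BOD₅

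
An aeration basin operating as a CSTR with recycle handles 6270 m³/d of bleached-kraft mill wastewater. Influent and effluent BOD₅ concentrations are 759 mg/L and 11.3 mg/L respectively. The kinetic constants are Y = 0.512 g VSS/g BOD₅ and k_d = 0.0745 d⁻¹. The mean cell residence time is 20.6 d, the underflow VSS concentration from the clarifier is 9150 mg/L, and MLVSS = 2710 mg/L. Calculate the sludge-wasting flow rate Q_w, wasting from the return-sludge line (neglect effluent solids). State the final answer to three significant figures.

Steady-state biomass mass balance: V·X·(1 + k_d·θ_c) = Y·Q·(S₀ − S)·θ_c, so V = 0.512 × 6270 × (759 − 11.3) × 20.6 / [2710 × (1 + 0.0745 × 20.6)] = 4.94×10^7 / 6869 = 7198 m³.
Wasting from the return line (neglecting effluent solids): Q_w = V·X / (θ_c·X_r) = 7198 × 2710 / (20.6 × 9150) = 103.5 m³/d.

Q_w ≈ 103 m³/d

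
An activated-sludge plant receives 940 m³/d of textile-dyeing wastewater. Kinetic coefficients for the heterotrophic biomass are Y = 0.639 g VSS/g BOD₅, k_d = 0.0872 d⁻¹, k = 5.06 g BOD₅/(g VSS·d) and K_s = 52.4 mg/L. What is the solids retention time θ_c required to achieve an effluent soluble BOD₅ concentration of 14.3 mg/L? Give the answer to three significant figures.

θ_c ≈ 1.65 d

Specific growth rate at S = 14.3 mg/L: μ = YkS/(K_s+S) = 0.639·5.06·14.3/(52.4+14.3) = 0.6932 d⁻¹.
1/θ_c = 0.6932 − 0.0872 = 0.6060 d⁻¹, so θ_c = 1.650 d.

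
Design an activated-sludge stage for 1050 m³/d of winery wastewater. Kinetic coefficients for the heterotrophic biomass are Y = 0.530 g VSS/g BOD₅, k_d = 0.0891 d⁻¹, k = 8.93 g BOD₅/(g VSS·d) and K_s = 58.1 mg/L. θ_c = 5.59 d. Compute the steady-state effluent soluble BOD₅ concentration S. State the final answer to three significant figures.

For a completely mixed reactor with recycle the Lawrence–McCarty relation gives S = K_s·(1 + k_d·θ_c) / [θ_c·(Y·k − k_d) − 1] = 58.1 × (1 + 0.0891 × 5.59) / [5.59 × (0.530 × 8.93 − 0.0891) − 1] = 87.04 / 24.96 = 3.487 mg/L.

S ≈ 3.49 mg/L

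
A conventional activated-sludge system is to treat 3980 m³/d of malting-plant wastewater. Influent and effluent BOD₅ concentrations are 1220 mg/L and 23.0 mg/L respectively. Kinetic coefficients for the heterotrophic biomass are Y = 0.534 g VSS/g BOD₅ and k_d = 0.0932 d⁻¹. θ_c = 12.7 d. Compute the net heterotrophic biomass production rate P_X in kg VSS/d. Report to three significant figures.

Correct the yield for decay: Y_obs = Y/(1 + k_d θ_c) = 0.534 / (1 + 0.0932 × 12.7) = 0.534 / 2.184 = 0.2445.
Substrate removed = Q·(S₀ − S) = 3980 m³/d × (1220 − 23.0) g/m³ = 4.76×10^6 g/d = 4764 kg/d.
Net biomass production P_X = Y_obs × Q·(S₀ − S) = 0.2445 × 4764 = 1165 kg VSS/d.

P_X ≈ 1170 kg VSS/d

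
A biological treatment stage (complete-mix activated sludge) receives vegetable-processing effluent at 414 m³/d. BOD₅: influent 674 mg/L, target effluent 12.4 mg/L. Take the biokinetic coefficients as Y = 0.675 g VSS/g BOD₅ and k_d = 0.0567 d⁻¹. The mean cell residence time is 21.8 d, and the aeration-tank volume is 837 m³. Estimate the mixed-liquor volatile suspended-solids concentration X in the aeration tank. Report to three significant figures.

X ≈ 2150 mg/L

Solving the biomass balance for X: X = Y Q (S₀−S) θ_c / [V (1+k_d θ_c)] = 0.675 × 414 × (674 − 12.4) × 21.8 / [837 × (1 + 0.0567 × 21.8)] = 2154 mg/L.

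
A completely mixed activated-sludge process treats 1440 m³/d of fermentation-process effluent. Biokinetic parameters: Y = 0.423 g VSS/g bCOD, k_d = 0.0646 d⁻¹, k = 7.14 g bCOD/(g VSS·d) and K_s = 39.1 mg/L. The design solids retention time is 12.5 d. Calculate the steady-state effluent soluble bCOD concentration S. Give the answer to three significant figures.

S ≈ 1.97 mg/L

For a completely mixed reactor with recycle the Lawrence–McCarty relation gives S = K_s·(1 + k_d·θ_c) / [θ_c·(Y·k − k_d) − 1] = 39.1 × (1 + 0.0646 × 12.5) / [12.5 × (0.423 × 7.14 − 0.0646) − 1] = 70.67 / 35.95 = 1.966 mg/L.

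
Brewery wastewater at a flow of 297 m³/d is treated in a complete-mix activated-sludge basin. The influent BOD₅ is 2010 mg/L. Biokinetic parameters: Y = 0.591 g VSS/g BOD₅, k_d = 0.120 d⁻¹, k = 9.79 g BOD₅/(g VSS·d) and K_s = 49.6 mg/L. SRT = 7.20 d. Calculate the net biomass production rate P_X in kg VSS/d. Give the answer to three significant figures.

P_X ≈ 189 kg VSS/d

Effluent substrate depends only on kinetics and SRT: S = K_s(1 + k_d θ_c) / [θ_c(Yk − k_d) − 1] = 49.6 × (1 + 0.120 × 7.20) / [7.20 × (0.591 × 9.79 − 0.120) − 1] = 92.45 / 39.79 = 2.323 mg/L.
The observed yield is Y_obs = Y/(1 + k_d·θ_c) = 0.591 / (1 + 0.120 × 7.20) = 0.591 / 1.864 = 0.3171 g VSS per g BOD₅ removed.
Q·(S₀ − S) = 297 × (2010 − 2.32) × 10⁻³ = 596.3 kg/d removed.
Biomass produced: P_X = Y_obs·Q·ΔS = 0.3171 × 596.3 ≈ 189.1 kg VSS/d.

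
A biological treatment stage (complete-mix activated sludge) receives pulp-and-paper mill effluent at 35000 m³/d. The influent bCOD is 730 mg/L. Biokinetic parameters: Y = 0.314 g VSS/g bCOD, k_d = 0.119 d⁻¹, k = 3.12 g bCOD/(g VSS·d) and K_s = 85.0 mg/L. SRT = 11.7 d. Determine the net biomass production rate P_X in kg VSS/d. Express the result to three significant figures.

P_X ≈ 3250 kg VSS/d

Effluent substrate depends only on kinetics and SRT: S = K_s(1 + k_d θ_c) / [θ_c(Yk − k_d) − 1] = 85.0 × (1 + 0.119 × 11.7) / [11.7 × (0.314 × 3.12 − 0.119) − 1] = 203.3 / 9.070 = 22.42 mg/L.
The observed yield is Y_obs = Y/(1 + k_d·θ_c) = 0.314 / (1 + 0.119 × 11.7) = 0.314 / 2.392 = 0.1313 g VSS per g bCOD removed.
Substrate removed = Q·(S₀ − S) = 35000 m³/d × (730 − 22.4) g/m³ = 2.48×10^7 g/d = 24766 kg/d.
P_X = Y_obs · Q(S₀ − S) = 0.1313 × 24766 = 3251 kg VSS/d.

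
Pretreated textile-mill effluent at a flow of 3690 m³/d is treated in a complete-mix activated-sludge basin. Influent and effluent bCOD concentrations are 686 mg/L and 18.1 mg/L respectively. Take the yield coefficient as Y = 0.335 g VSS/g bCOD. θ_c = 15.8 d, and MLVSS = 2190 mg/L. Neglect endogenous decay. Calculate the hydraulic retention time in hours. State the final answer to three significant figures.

Biomass mass balance (decay neglected): V·X = Y·Q·(S₀ − S)·θ_c, so V = 0.335 × 3690 × (686 − 18.1) × 15.8 / 2190 = 5957 m³.
τ = V/Q = 5957/3690 = 1.614 d, or 38.74 h.

τ ≈ 38.7 h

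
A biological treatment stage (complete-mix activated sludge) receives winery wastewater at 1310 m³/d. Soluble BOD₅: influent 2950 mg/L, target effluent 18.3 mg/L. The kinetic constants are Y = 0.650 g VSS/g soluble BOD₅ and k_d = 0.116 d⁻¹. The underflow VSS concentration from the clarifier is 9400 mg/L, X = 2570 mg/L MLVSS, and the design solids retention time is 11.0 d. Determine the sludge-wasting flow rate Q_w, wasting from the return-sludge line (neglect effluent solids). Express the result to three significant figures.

From the SRT design equation V = Y Q (S₀−S) θ_c / [X (1 + k_d θ_c)] = 0.650 × 1310 × (2950 − 18.3) × 11.0 / [2570 × (1 + 0.116 × 11.0)] = 2.75×10^7 / 5849 = 4695 m³.
θ_c = V·X/(Q_w·X_r) when wasting from the recycle, so Q_w = V·X/(θ_c·X_r) = 4695 × 2570 / (11.0 × 9400) = 116.7 m³/d.

Q_w ≈ 117 m³/d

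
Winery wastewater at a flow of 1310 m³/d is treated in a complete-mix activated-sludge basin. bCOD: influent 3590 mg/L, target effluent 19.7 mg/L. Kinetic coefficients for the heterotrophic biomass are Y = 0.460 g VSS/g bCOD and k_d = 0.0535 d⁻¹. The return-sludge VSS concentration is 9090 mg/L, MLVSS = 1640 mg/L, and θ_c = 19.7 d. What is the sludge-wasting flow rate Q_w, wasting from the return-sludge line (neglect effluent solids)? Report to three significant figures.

Q_w ≈ 115 m³/d

Steady-state biomass mass balance: V·X·(1 + k_d·θ_c) = Y·Q·(S₀ − S)·θ_c, so V = 0.460 × 1310 × (3590 − 19.7) × 19.7 / [1640 × (1 + 0.0535 × 19.7)] = 4.24×10^7 / 3368 = 12582 m³.
Q_w = (V·X)/(θ_c X_r) = 12582 × 1640 / (19.7 × 9090) = 115.2 m³/d.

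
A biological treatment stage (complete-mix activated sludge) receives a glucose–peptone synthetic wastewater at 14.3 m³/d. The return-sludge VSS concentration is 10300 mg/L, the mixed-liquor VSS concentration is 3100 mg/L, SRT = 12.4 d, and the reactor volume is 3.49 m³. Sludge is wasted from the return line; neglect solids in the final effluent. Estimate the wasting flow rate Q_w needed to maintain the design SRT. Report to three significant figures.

Q_w = (V·X)/(θ_c X_r) = 3.490 × 3100 / (12.4 × 10300) = 0.08471 m³/d.

Q_w ≈ 0.0847 m³/d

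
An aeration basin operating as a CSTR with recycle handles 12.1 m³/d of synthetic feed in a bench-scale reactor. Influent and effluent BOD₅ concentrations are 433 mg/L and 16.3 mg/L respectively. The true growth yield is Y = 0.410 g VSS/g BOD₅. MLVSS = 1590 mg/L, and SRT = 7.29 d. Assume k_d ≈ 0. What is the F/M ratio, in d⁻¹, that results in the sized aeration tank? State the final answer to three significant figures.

Biomass mass balance (decay neglected): V·X = Y·Q·(S₀ − S)·θ_c, so V = 0.410 × 12.1 × (433 − 16.3) × 7.29 / 1590 = 9.478 m³.
F/M = Q·S₀ / (V·X) = 12.1 × 433 / (9.478 × 1590) = 0.3477 g BOD₅·(g VSS·d)⁻¹.

F/M ≈ 0.348 d⁻¹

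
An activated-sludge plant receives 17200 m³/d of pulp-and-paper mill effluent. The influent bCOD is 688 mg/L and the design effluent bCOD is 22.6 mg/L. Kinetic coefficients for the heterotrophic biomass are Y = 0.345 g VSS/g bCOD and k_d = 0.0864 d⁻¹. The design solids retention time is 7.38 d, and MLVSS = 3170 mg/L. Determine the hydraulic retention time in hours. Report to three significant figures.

τ ≈ 7.83 h

From the SRT design equation V = Y Q (S₀−S) θ_c / [X (1 + k_d θ_c)] = 0.345 × 17200 × (688 − 22.6) × 7.38 / [3170 × (1 + 0.0864 × 7.38)] = 2.91×10^7 / 5191 = 5613 m³.
τ = V/Q = 5613/17200 = 0.3263 d, or 7.832 h.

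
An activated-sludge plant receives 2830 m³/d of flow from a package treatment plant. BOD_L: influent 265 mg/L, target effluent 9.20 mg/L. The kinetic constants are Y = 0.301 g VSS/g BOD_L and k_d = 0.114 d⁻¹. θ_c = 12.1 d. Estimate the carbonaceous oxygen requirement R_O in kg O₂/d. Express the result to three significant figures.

Correct the yield for decay: Y_obs = Y/(1 + k_d θ_c) = 0.301 / (1 + 0.114 × 12.1) = 0.301 / 2.379 = 0.1265.
Substrate removed = Q·(S₀ − S) = 2830 m³/d × (265 − 9.20) g/m³ = 7.24×10^5 g/d = 723.9 kg/d.
P_X = Y_obs·Q·(S₀ − S) = 0.1265 × 723.9 = 91.58 kg VSS/d.
R_O = Q·(S₀ − S) − 1.42·P_X = 723.9 − 1.42 × 91.58 = 593.9 kg O₂/d.

R_O ≈ 594 kg O₂/d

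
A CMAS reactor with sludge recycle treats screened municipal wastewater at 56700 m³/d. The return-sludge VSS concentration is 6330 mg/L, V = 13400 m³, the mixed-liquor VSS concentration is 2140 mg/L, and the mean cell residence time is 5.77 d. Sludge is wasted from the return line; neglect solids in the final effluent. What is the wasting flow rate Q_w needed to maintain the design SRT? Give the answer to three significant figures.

Q_w ≈ 785 m³/d

Q_w = (V·X)/(θ_c X_r) = 13400 × 2140 / (5.77 × 6330) = 785.1 m³/d.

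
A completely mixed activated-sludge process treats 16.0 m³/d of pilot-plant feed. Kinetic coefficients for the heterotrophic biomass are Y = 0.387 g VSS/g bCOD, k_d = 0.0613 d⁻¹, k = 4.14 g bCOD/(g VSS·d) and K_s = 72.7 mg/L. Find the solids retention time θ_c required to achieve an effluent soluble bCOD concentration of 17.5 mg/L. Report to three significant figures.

θ_c ≈ 4.01 d

From 1/θ_c = Y·k·S/(K_s + S) − k_d: Y·k·S/(K_s+S) = 0.387 × 4.14 × 17.5 / (72.7 + 17.5) = 0.3108 d⁻¹.
Then 1/θ_c = μ − k_d = 0.3108 − 0.0613 = 0.2495 d⁻¹, giving θ_c = 4.007 d.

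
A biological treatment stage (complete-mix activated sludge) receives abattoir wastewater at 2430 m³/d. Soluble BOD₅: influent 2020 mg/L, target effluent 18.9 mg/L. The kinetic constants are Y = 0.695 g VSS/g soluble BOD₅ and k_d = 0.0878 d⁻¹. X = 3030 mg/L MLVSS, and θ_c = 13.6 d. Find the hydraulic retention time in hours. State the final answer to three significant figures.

Steady-state biomass mass balance: V·X·(1 + k_d·θ_c) = Y·Q·(S₀ − S)·θ_c, so V = 0.695 × 2430 × (2020 − 18.9) × 13.6 / [3030 × (1 + 0.0878 × 13.6)] = 4.6×10^7 / 6648 = 6914 m³.
τ = V/Q = 6914/2430 = 2.845 d, or 68.28 h.

τ ≈ 68.3 h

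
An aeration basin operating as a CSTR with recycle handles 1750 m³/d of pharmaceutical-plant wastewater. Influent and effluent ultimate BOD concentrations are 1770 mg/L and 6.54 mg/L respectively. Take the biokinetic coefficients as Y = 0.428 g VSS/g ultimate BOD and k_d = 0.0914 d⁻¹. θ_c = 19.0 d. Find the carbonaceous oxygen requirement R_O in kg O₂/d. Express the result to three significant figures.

R_O ≈ 2400 kg O₂/d

Correct the yield for decay: Y_obs = Y/(1 + k_d θ_c) = 0.428 / (1 + 0.0914 × 19.0) = 0.428 / 2.737 = 0.1564.
ΔS = 1770 − 6.54 = 1763 mg/L, so the substrate removal rate is 1750 × 1763/1000 = 3086 kg ultimate BOD/d.
Biomass synthesised: P_X = Y_obs × 3086 = 482.7 kg VSS/d.
R_O = Q·ΔS − 1.42 P_X = 3086 − 685.4 = 2401 kg O₂/d.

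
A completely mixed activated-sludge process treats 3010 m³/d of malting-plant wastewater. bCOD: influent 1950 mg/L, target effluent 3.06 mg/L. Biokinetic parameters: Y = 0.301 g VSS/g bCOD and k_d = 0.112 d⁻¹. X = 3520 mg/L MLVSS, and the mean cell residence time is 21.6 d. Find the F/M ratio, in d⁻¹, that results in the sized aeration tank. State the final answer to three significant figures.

F/M ≈ 0.527 d⁻¹

Rearranging the biomass balance for a CMAS with decay, V = Y·Q·ΔS·θ_c / [X·(1+k_d θ_c)] = 0.301 × 3010 × (1950 − 3.06) × 21.6 / [3520 × (1 + 0.112 × 21.6)] = 3.81×10^7 / 12036 = 3166 m³.
Food-to-microorganism ratio F/M = Q S₀ / (V X) = 3010 × 1950 / (3166 × 3520) = 0.5267 d⁻¹.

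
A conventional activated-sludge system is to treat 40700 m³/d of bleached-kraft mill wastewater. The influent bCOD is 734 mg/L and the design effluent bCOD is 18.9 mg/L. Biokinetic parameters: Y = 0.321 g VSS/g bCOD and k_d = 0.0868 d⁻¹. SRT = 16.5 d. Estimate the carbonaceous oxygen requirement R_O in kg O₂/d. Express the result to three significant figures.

R_O ≈ 23700 kg O₂/d

Correct the yield for decay: Y_obs = Y/(1 + k_d θ_c) = 0.321 / (1 + 0.0868 × 16.5) = 0.321 / 2.432 = 0.1320.
ΔS = 734 − 18.9 = 715.1 mg/L, so the substrate removal rate is 40700 × 715.1/1000 = 29105 kg bCOD/d.
Biomass synthesised: P_X = Y_obs × 29105 = 3841 kg VSS/d.
R_O = Q·ΔS − 1.42 P_X = 29105 − 5455 = 23650 kg O₂/d.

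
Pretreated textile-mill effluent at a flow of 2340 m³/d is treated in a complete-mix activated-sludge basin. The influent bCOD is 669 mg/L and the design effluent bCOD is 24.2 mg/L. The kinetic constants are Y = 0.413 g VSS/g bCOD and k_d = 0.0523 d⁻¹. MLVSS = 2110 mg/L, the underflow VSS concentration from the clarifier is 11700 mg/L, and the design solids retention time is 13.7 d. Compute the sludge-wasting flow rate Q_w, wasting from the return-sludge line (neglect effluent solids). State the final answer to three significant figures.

Steady-state biomass mass balance: V·X·(1 + k_d·θ_c) = Y·Q·(S₀ − S)·θ_c, so V = 0.413 × 2340 × (669 − 24.2) × 13.7 / [2110 × (1 + 0.0523 × 13.7)] = 8.54×10^6 / 3622 = 2357 m³.
Q_w = (V·X)/(θ_c X_r) = 2357 × 2110 / (13.7 × 11700) = 31.03 m³/d.

Q_w ≈ 31.0 m³/d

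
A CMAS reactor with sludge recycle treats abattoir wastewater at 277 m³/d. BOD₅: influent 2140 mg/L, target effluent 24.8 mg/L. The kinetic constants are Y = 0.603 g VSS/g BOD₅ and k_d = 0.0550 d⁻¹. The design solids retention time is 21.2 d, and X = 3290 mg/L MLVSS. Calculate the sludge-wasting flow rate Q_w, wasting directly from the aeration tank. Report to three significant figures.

From the SRT design equation V = Y Q (S₀−S) θ_c / [X (1 + k_d θ_c)] = 0.603 × 277 × (2140 − 24.8) × 21.2 / [3290 × (1 + 0.0550 × 21.2)] = 7.49×10^6 / 7126 = 1051 m³.
For wasting at MLVSS concentration, Q_w = V/θ_c = 1051/21.2 = 49.58 m³/d.

Q_w ≈ 49.6 m³/d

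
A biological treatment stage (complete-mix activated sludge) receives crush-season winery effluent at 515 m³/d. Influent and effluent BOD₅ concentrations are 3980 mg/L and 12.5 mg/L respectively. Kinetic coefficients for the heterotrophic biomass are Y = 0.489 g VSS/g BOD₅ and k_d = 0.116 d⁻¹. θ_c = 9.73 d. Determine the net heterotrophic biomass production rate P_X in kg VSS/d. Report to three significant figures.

The observed yield is Y_obs = Y/(1 + k_d·θ_c) = 0.489 / (1 + 0.116 × 9.73) = 0.489 / 2.129 = 0.2297 g VSS per g BOD₅ removed.
ΔS = 3980 − 12.5 = 3968 mg/L, so the substrate removal rate is 515 × 3968/1000 = 2043 kg BOD₅/d.
So the net sludge growth is P_X = 0.2297 × 2043 = 469.4 kg VSS/d.

P_X ≈ 469 kg VSS/d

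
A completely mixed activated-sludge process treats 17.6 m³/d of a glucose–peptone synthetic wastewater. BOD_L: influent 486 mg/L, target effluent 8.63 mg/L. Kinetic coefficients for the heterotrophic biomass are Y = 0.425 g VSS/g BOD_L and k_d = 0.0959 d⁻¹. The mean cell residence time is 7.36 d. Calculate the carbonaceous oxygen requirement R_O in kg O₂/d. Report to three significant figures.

R_O ≈ 5.43 kg O₂/d

Y_obs = Y / (1 + k_d θ_c) = 0.425 / (1 + 0.0959 × 7.36) = 0.425 / 1.706 = 0.2491.
Substrate removed = Q·(S₀ − S) = 17.6 m³/d × (486 − 8.63) g/m³ = 8.4×10^3 g/d = 8.402 kg/d.
Biomass synthesised: P_X = Y_obs × 8.402 = 2.093 kg VSS/d.
R_O = Q·(S₀ − S) − 1.42·P_X = 8.402 − 1.42 × 2.093 = 5.429 kg O₂/d.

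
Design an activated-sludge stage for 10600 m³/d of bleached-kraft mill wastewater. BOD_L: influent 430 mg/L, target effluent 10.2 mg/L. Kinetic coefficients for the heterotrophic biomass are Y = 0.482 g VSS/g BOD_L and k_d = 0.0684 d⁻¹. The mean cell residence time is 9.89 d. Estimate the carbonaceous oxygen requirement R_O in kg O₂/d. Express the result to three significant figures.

R_O ≈ 2630 kg O₂/d

Observed yield with endogenous decay: Y_obs = Y / (1 + k_d·θ_c) = 0.482 / (1 + 0.0684 × 9.89) = 0.482 / 1.676 = 0.2875 g VSS/g BOD_L.
Mass of BOD_L removed per day: Q(S₀ − S) = 10600 × 419.8 g/m³ = 4450 kg/d.
Biomass synthesised: P_X = Y_obs × 4450 = 1279 kg VSS/d.
Carbonaceous O₂ demand = substrate oxidised − cell-mass equivalent = 4450 − 1.42 × 1279 = 2633 kg O₂/d.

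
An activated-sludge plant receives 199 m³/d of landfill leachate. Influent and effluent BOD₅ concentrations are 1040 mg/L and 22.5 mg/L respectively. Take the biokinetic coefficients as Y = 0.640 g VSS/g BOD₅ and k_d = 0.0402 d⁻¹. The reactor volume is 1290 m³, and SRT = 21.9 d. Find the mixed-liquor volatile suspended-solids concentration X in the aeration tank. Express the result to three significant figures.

X = Y·Q·ΔS·θ_c / [V·(1 + k_d θ_c)] = 0.640 × 199 × (1040 − 22.5) × 21.9 / [1290 × (1 + 0.0402 × 21.9)] = 1170 mg/L.

X ≈ 1170 mg/L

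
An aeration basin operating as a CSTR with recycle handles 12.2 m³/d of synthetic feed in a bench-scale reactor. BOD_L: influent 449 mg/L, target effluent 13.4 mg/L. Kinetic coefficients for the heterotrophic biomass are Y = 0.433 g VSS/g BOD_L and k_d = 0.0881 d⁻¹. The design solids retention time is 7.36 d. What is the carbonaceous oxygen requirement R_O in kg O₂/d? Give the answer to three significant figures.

R_O ≈ 3.33 kg O₂/d

Correct the yield for decay: Y_obs = Y/(1 + k_d θ_c) = 0.433 / (1 + 0.0881 × 7.36) = 0.433 / 1.648 = 0.2627.
Mass of BOD_L removed per day: Q(S₀ − S) = 12.2 × 435.6 g/m³ = 5.314 kg/d.
Net sludge production P_X = 0.2627 × 5.314 = 1.396 kg VSS/d.
R_O = Q·ΔS − 1.42 P_X = 5.314 − 1.982 = 3.332 kg O₂/d.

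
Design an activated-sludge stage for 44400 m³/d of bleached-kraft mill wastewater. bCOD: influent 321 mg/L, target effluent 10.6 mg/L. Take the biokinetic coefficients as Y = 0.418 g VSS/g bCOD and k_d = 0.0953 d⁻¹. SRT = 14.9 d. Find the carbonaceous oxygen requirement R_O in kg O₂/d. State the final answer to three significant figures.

R_O ≈ 10400 kg O₂/d

Correct the yield for decay: Y_obs = Y/(1 + k_d θ_c) = 0.418 / (1 + 0.0953 × 14.9) = 0.418 / 2.420 = 0.1727.
Mass of bCOD removed per day: Q(S₀ − S) = 44400 × 310.4 g/m³ = 13782 kg/d.
Net sludge production P_X = 0.1727 × 13782 = 2381 kg VSS/d.
Carbonaceous O₂ demand = substrate oxidised − cell-mass equivalent = 13782 − 1.42 × 2381 = 10401 kg O₂/d.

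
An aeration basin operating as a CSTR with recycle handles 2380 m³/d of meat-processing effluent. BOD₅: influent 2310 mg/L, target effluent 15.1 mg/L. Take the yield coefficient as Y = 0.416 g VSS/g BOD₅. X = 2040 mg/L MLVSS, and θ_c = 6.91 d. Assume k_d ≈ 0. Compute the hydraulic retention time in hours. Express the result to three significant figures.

τ ≈ 77.6 h

With k_d = 0 the design equation reduces to V = Y Q (S₀−S) θ_c / X = 0.416 × 2380 × (2310 − 15.1) × 6.91 / 2040 = 7696 m³.
τ = V/Q = 7696/2380 = 3.234 d, or 77.61 h.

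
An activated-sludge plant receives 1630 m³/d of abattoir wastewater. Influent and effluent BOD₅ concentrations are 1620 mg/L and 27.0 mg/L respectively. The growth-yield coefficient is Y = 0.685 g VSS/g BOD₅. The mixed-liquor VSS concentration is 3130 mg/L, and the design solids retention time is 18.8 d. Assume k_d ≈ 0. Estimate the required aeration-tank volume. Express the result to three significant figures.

V·X = Y·Q·ΔS·θ_c gives V = 0.685 × 1630 × (1620 − 27.0) × 18.8 / 3130 = 10683 m³.

V ≈ 10700 m³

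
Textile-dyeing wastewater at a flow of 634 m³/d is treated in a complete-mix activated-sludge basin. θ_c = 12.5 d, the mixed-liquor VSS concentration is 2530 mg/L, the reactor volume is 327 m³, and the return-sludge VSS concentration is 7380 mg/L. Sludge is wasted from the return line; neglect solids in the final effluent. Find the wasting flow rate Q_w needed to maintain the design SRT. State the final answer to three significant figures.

Q_w ≈ 8.97 m³/d

θ_c = V·X/(Q_w·X_r) when wasting from the recycle, so Q_w = V·X/(θ_c·X_r) = 327.0 × 2530 / (12.5 × 7380) = 8.968 m³/d.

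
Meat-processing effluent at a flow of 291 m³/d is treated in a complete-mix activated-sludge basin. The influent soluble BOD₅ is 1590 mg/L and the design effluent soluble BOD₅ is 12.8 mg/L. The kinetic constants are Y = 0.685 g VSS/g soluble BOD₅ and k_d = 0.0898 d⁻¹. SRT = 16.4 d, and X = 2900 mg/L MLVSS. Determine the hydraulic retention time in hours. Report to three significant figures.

Steady-state biomass mass balance: V·X·(1 + k_d·θ_c) = Y·Q·(S₀ − S)·θ_c, so V = 0.685 × 291 × (1590 − 12.8) × 16.4 / [2900 × (1 + 0.0898 × 16.4)] = 5.16×10^6 / 7171 = 719.0 m³.
Hydraulic retention time τ = V/Q = 719.0 / 291 = 2.471 d = 59.30 h.

τ ≈ 59.3 h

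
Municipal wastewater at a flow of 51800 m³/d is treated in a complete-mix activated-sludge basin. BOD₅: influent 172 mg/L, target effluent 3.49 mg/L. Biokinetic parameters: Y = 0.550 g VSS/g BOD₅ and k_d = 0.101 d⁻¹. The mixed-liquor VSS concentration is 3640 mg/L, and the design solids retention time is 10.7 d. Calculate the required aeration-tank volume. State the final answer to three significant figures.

V ≈ 6780 m³

Steady-state biomass mass balance: V·X·(1 + k_d·θ_c) = Y·Q·(S₀ − S)·θ_c, so V = 0.550 × 51800 × (172 − 3.49) × 10.7 / [3640 × (1 + 0.101 × 10.7)] = 5.14×10^7 / 7574 = 6783 m³.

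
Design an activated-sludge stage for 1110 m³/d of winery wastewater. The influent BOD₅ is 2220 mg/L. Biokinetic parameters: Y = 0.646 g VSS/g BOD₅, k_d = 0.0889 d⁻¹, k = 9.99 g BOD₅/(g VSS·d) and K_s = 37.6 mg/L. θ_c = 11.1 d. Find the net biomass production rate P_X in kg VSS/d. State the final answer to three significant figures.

Effluent substrate depends only on kinetics and SRT: S = K_s(1 + k_d θ_c) / [θ_c(Yk − k_d) − 1] = 37.6 × (1 + 0.0889 × 11.1) / [11.1 × (0.646 × 9.99 − 0.0889) − 1] = 74.70 / 69.65 = 1.073 mg/L.
Y_obs = Y / (1 + k_d θ_c) = 0.646 / (1 + 0.0889 × 11.1) = 0.646 / 1.987 = 0.3251.
Q·(S₀ − S) = 1110 × (2220 − 1.07) × 10⁻³ = 2463 kg/d removed.
So the net sludge growth is P_X = 0.3251 × 2463 = 800.8 kg VSS/d.

P_X ≈ 801 kg VSS/d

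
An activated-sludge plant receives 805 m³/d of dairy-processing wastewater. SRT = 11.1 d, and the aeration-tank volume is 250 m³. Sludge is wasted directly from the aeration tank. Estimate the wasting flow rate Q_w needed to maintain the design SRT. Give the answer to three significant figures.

Q_w ≈ 22.5 m³/d

With mixed-liquor wasting, θ_c = V/Q_w, so Q_w = V/θ_c = 250.0/11.1 = 22.52 m³/d.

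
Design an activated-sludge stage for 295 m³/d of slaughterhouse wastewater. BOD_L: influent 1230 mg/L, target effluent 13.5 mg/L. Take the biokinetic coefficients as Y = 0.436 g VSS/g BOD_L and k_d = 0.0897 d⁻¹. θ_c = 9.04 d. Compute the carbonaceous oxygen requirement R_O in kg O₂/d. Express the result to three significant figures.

R_O ≈ 236 kg O₂/d

The observed yield is Y_obs = Y/(1 + k_d·θ_c) = 0.436 / (1 + 0.0897 × 9.04) = 0.436 / 1.811 = 0.2408 g VSS per g BOD_L removed.
Q·(S₀ − S) = 295 × (1230 − 13.5) × 10⁻³ = 358.9 kg/d removed.
Biomass synthesised: P_X = Y_obs × 358.9 = 86.40 kg VSS/d.
R_O = Q·(S₀ − S) − 1.42·P_X = 358.9 − 1.42 × 86.40 = 236.2 kg O₂/d.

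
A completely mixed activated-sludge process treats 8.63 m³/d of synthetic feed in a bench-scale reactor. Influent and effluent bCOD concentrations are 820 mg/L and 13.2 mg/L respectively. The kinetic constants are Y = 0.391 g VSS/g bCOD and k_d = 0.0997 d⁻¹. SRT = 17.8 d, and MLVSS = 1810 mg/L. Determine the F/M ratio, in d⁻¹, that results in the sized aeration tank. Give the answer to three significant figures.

F/M ≈ 0.405 d⁻¹

Rearranging the biomass balance for a CMAS with decay, V = Y·Q·ΔS·θ_c / [X·(1+k_d θ_c)] = 0.391 × 8.63 × (820 − 13.2) × 17.8 / [1810 × (1 + 0.0997 × 17.8)] = 4.85×10^4 / 5022 = 9.649 m³.
Food-to-microorganism ratio F/M = Q S₀ / (V X) = 8.63 × 820 / (9.649 × 1810) = 0.4052 d⁻¹.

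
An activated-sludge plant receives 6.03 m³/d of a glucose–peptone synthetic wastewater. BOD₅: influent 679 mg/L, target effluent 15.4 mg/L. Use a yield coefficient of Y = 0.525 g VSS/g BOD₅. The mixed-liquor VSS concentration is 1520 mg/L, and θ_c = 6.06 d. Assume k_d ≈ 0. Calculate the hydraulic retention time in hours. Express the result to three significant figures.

Biomass mass balance (decay neglected): V·X = Y·Q·(S₀ − S)·θ_c, so V = 0.525 × 6.03 × (679 − 15.4) × 6.06 / 1520 = 8.376 m³.
τ = V/Q = 8.376/6.03 = 1.389 d, or 33.34 h.

τ ≈ 33.3 h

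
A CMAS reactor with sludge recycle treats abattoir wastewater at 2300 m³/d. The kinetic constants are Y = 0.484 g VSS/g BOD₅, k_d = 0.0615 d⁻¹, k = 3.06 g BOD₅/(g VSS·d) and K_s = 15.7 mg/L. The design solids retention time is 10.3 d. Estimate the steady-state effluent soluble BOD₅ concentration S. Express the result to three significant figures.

For a completely mixed reactor with recycle the Lawrence–McCarty relation gives S = K_s·(1 + k_d·θ_c) / [θ_c·(Y·k − k_d) − 1] = 15.7 × (1 + 0.0615 × 10.3) / [10.3 × (0.484 × 3.06 − 0.0615) − 1] = 25.65 / 13.62 = 1.883 mg/L.

S ≈ 1.88 mg/L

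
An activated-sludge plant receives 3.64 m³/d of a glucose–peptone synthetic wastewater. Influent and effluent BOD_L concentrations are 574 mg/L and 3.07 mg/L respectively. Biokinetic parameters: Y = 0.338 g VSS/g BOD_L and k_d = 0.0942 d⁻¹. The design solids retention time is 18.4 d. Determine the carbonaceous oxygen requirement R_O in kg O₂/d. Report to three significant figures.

Observed yield with endogenous decay: Y_obs = Y / (1 + k_d·θ_c) = 0.338 / (1 + 0.0942 × 18.4) = 0.338 / 2.733 = 0.1237 g VSS/g BOD_L.
ΔS = 574 − 3.07 = 570.9 mg/L, so the substrate removal rate is 3.64 × 570.9/1000 = 2.078 kg BOD_L/d.
P_X = Y_obs·Q·(S₀ − S) = 0.1237 × 2.078 = 0.2570 kg VSS/d.
R_O = Q·ΔS − 1.42 P_X = 2.078 − 0.3649 = 1.713 kg O₂/d.

R_O ≈ 1.71 kg O₂/d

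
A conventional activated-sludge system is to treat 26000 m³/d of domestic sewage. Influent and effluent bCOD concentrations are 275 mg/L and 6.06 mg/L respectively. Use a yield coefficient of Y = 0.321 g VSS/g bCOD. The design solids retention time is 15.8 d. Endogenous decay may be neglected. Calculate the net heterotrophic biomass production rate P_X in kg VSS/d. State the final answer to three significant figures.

Since k_d ≈ 0, Y_obs = Y = 0.321 g VSS/g bCOD.
Q·(S₀ − S) = 26000 × (275 − 6.06) × 10⁻³ = 6992 kg/d removed.
Biomass produced: P_X = Y_obs·Q·ΔS = 0.3210 × 6992 ≈ 2245 kg VSS/d.

P_X ≈ 2240 kg VSS/d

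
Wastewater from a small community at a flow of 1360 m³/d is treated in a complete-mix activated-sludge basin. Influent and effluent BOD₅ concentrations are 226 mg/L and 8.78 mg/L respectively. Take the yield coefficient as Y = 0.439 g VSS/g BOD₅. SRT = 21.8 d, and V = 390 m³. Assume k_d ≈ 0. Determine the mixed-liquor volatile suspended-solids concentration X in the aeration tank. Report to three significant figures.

X ≈ 7250 mg/L

From V·X = Y·Q·(S₀ − S)·θ_c (decay neglected): X = 0.439 × 1360 × (226 − 8.78) × 21.8 / 390 = 7249 mg/L.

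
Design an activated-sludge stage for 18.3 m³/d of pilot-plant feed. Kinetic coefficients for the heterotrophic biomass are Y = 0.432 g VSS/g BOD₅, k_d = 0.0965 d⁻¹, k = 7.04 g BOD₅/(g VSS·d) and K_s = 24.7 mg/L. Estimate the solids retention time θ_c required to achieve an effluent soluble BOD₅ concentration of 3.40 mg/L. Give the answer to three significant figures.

From 1/θ_c = Y·k·S/(K_s + S) − k_d: Y·k·S/(K_s+S) = 0.432 × 7.04 × 3.40 / (24.7 + 3.40) = 0.3680 d⁻¹.
1/θ_c = 0.3680 − 0.0965 = 0.2715 d⁻¹, so θ_c = 3.683 d.

θ_c ≈ 3.68 d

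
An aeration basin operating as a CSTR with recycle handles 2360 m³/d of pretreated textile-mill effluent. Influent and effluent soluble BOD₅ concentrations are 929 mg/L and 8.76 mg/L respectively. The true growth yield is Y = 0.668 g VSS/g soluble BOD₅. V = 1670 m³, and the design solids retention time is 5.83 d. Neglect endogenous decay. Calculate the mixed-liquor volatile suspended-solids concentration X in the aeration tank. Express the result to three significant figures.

X ≈ 5060 mg/L

Without decay, X = Y Q (S₀−S) θ_c / V = 0.668 × 2360 × (929 − 8.76) × 5.83 / 1670 = 5065 mg/L.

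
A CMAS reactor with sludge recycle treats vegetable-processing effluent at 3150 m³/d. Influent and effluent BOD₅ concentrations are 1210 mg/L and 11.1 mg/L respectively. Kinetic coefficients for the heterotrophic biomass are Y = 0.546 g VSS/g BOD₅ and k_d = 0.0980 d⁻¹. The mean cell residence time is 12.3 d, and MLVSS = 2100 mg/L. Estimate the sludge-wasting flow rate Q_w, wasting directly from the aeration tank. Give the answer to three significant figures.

Q_w ≈ 445 m³/d

From the SRT design equation V = Y Q (S₀−S) θ_c / [X (1 + k_d θ_c)] = 0.546 × 3150 × (1210 − 11.1) × 12.3 / [2100 × (1 + 0.0980 × 12.3)] = 2.54×10^7 / 4631 = 5476 m³.
For wasting at MLVSS concentration, Q_w = V/θ_c = 5476/12.3 = 445.2 m³/d.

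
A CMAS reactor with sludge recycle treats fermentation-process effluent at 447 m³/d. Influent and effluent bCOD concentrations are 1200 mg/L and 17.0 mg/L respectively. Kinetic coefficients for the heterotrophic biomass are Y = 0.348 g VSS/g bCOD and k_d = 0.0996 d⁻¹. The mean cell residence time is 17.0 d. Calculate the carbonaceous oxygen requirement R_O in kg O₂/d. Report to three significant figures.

R_O ≈ 432 kg O₂/d

Observed yield with endogenous decay: Y_obs = Y / (1 + k_d·θ_c) = 0.348 / (1 + 0.0996 × 17.0) = 0.348 / 2.693 = 0.1292 g VSS/g bCOD.
Mass of bCOD removed per day: Q(S₀ − S) = 447 × 1183 g/m³ = 528.8 kg/d.
Biomass synthesised: P_X = Y_obs × 528.8 = 68.33 kg VSS/d.
R_O = Q·ΔS − 1.42 P_X = 528.8 − 97.03 = 431.8 kg O₂/d.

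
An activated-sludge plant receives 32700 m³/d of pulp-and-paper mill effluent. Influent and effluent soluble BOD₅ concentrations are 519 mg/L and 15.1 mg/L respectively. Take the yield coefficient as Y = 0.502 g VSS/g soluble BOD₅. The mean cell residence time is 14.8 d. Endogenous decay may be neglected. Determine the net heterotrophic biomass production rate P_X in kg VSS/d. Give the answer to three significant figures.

P_X ≈ 8270 kg VSS/d

Since k_d ≈ 0, Y_obs = Y = 0.502 g VSS/g soluble BOD₅.
Substrate removed = Q·(S₀ − S) = 32700 m³/d × (519 − 15.1) g/m³ = 1.65×10^7 g/d = 16478 kg/d.
P_X = Y_obs · Q(S₀ − S) = 0.5020 × 16478 = 8272 kg VSS/d.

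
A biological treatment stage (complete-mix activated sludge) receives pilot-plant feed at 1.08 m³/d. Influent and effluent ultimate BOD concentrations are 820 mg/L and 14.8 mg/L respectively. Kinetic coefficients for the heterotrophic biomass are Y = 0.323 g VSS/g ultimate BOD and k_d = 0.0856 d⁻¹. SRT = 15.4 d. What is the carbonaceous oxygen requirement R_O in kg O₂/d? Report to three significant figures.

The observed yield is Y_obs = Y/(1 + k_d·θ_c) = 0.323 / (1 + 0.0856 × 15.4) = 0.323 / 2.318 = 0.1393 g VSS per g ultimate BOD removed.
Substrate removed = Q·(S₀ − S) = 1.08 m³/d × (820 − 14.8) g/m³ = 8.7×10^2 g/d = 0.8696 kg/d.
P_X = Y_obs·Q·(S₀ − S) = 0.1393 × 0.8696 = 0.1212 kg VSS/d.
R_O = Q·ΔS − 1.42 P_X = 0.8696 − 0.1721 = 0.6976 kg O₂/d.

R_O ≈ 0.698 kg O₂/d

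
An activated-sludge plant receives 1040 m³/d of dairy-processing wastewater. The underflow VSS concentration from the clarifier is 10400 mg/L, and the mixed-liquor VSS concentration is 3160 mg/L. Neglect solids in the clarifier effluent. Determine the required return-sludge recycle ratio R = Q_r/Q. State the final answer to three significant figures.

R ≈ 0.436

Solids balance on the clarifier gives (1+R)X = R·X_r, so R = X/(X_r − X) = 3160 / (10400 − 3160) = 0.4365.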